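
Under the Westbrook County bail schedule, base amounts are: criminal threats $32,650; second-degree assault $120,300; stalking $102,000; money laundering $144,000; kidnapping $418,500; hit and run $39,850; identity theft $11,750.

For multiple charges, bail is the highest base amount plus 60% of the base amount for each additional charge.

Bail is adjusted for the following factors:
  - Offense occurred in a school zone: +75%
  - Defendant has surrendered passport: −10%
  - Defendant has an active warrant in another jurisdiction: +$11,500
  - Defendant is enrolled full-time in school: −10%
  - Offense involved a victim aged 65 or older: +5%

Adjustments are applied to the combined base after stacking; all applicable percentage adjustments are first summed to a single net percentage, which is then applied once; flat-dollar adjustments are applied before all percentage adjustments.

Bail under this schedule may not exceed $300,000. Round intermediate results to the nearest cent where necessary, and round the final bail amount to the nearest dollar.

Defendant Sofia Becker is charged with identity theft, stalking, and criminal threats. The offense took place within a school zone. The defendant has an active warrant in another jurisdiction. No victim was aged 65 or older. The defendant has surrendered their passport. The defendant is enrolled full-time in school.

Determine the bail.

$217,217

Base amounts from the schedule: identity theft $11,750; stalking $102,000; criminal threats $32,650.
Stacking rule: highest base plus 60% of each additional charge. Highest is stalking at $102,000. Additional: $11,750 × 60% = $7,050; $32,650 × 60% = $19,590. Combined base = $102,000 + $26,640 = $128,640.
Defendant has an active warrant in another jurisdiction (+$11,500 flat): $128,640 + $11,500 = $140,140.
Net percentage adjustment: +75% −10% −10% = +55%. $140,140 × 1.55 = $217,217.
$217,217 is within the $300,000 maximum.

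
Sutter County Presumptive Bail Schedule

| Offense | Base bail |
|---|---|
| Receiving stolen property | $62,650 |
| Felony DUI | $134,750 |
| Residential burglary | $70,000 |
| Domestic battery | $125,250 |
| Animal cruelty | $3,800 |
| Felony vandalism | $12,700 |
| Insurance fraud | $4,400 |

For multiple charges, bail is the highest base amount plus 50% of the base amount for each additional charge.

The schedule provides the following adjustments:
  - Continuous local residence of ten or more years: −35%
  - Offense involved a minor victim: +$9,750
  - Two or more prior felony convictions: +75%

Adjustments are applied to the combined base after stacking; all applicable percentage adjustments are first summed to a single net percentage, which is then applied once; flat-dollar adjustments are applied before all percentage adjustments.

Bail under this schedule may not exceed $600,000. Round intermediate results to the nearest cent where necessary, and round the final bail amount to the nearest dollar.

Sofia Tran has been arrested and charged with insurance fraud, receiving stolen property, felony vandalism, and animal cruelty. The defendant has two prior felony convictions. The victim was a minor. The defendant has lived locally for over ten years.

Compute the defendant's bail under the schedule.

Base amounts from the schedule: insurance fraud $4,400; receiving stolen property $62,650; felony vandalism $12,700; animal cruelty $3,800.
Stacking rule: highest base plus 50% of each additional charge. Highest is receiving stolen property at $62,650. Additional: $4,400 × 50% = $2,200; $12,700 × 50% = $6,350; $3,800 × 50% = $1,900. Combined base = $62,650 + $10,450 = $73,100.
Offense involved a minor victim (+$9,750 flat): $73,100 + $9,750 = $82,850.
Net percentage adjustment: −35% +75% = +40%. $82,850 × 1.4 = $115,990.
$115,990 is within the $600,000 maximum.

$115,990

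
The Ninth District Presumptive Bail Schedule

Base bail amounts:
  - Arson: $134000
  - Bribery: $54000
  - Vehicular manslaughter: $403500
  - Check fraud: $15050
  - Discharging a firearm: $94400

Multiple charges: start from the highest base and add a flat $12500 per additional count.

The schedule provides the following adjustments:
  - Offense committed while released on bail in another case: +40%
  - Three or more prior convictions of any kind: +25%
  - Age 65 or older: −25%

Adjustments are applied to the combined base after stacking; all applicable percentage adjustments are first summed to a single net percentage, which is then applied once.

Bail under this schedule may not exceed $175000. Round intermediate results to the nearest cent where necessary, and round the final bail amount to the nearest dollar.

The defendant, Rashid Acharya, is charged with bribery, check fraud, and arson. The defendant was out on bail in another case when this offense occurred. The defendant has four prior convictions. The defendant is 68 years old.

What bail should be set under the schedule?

$175000

Base amounts from the schedule: bribery $54000; check fraud $15050; arson $134000.
Stacking rule: highest base plus $12500 per additional charge. Highest is arson at $134000; 2 additional charges → +$25000. Combined base = $159000.
Net percentage adjustment: +40% +25% −25% = +40%. $159000 × 1.4 = $222600.
Result $222600 exceeds the maximum of $175000; bail is capped at $175000.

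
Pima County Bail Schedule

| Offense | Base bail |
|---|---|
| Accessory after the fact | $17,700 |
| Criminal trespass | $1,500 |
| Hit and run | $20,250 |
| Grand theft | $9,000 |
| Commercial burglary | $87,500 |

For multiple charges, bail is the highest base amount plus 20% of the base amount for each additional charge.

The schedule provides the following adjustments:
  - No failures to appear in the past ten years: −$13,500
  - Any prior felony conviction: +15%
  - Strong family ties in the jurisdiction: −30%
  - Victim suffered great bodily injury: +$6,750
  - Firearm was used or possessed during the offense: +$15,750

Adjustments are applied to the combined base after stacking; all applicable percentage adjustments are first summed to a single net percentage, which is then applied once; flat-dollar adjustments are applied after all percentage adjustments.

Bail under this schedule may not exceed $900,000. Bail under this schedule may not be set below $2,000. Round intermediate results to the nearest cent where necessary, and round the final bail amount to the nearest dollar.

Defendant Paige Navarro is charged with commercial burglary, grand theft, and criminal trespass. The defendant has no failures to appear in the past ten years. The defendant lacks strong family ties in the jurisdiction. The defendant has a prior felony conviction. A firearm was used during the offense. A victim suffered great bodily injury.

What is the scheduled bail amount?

$112,040

Base amounts from the schedule: commercial burglary $87,500; grand theft $9,000; criminal trespass $1,500.
Stacking rule: highest base plus 20% of each additional charge. Highest is commercial burglary at $87,500. Additional: $9,000 × 20% = $1,800; $1,500 × 20% = $300. Combined base = $87,500 + $2,100 = $89,600.
Any prior felony conviction (+15%): $89,600 × 1.15 = $103,040.
No failures to appear in the past ten years (−$13,500 flat): $103,040 − $13,500 = $89,540.
Victim suffered great bodily injury (+$6,750 flat): $89,540 + $6,750 = $96,290.
Firearm was used or possessed during the offense (+$15,750 flat): $96,290 + $15,750 = $112,040.
$112,040 is within the $900,000 maximum.
$112,040 is at or above the $2,000 minimum.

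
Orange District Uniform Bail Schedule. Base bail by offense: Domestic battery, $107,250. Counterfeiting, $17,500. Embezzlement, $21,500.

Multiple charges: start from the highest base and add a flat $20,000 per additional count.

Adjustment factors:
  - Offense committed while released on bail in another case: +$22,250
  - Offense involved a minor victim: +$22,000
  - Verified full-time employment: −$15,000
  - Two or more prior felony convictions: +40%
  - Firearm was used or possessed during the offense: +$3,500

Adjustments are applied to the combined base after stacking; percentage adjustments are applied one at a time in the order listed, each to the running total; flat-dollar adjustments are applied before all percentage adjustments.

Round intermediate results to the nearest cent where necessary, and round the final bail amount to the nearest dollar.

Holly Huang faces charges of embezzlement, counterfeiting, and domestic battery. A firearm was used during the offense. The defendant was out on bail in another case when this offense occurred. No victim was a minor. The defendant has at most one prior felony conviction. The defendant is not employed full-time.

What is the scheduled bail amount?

$173,000

Base amounts from the schedule: embezzlement $21,500; counterfeiting $17,500; domestic battery $107,250.
Stacking rule: highest base plus $20,000 per additional charge. Highest is domestic battery at $107,250; 2 additional charges → +$40,000. Combined base = $147,250.
Offense committed while released on bail in another case (+$22,250 flat): $147,250 + $22,250 = $169,500.
Firearm was used or possessed during the offense (+$3,500 flat): $169,500 + $3,500 = $173,000.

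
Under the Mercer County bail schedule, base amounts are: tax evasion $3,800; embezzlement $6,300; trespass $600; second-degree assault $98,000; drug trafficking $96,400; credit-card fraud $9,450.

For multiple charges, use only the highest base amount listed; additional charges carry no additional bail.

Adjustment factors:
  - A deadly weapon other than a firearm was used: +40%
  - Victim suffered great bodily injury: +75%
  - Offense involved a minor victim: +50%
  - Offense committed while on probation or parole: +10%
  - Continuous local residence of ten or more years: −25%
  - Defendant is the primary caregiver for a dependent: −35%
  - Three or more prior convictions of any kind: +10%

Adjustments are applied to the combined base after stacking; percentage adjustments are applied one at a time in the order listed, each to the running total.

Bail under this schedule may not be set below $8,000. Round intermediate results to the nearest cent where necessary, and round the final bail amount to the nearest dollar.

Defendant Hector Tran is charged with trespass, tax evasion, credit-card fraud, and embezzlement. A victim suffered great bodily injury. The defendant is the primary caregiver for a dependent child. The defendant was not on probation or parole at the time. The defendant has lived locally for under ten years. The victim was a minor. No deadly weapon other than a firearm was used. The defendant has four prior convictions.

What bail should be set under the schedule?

$17,736

Base amounts from the schedule: trespass $600; tax evasion $3,800; credit-card fraud $9,450; embezzlement $6,300.
Stacking rule: use the highest base only. Highest is credit-card fraud at $9,450. Combined base = $9,450.
Victim suffered great bodily injury (+75%): $9,450 × 1.75 = $16,537.50.
Offense involved a minor victim (+50%): $16,537.50 × 1.5 = $24,806.25.
Defendant is the primary caregiver for a dependent (−35%): $24,806.25 × 0.65 = $16,124.06.
Three or more prior convictions of any kind (+10%): $16,124.06 × 1.1 = $17,736.47.
$17,736.47 is at or above the $8,000 minimum.
Rounded to the nearest dollar: $17,736.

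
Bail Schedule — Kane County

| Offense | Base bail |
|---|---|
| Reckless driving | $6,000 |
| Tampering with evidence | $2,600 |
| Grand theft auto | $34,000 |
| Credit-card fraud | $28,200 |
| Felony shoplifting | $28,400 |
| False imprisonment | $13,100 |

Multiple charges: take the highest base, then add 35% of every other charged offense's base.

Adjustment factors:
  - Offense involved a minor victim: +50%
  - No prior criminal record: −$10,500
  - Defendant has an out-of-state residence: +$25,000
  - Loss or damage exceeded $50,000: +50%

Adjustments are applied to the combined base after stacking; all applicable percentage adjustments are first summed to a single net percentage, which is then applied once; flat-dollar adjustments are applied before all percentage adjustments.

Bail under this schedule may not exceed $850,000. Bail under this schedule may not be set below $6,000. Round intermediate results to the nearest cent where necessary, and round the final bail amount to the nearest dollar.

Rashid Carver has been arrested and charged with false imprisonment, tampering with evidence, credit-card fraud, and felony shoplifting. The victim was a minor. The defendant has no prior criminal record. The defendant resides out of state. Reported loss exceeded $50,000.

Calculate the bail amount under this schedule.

$116,530

Base amounts from the schedule: false imprisonment $13,100; tampering with evidence $2,600; credit-card fraud $28,200; felony shoplifting $28,400.
Stacking rule: highest base plus 35% of each additional charge. Highest is felony shoplifting at $28,400. Additional: $13,100 × 35% = $4,585; $2,600 × 35% = $910; $28,200 × 35% = $9,870. Combined base = $28,400 + $15,365 = $43,765.
No prior criminal record (−$10,500 flat): $43,765 − $10,500 = $33,265.
Defendant has an out-of-state residence (+$25,000 flat): $33,265 + $25,000 = $58,265.
Net percentage adjustment: +50% +50% = +100%. $58,265 × 2 = $116,530.
$116,530 is within the $850,000 maximum.
$116,530 is at or above the $6,000 minimum.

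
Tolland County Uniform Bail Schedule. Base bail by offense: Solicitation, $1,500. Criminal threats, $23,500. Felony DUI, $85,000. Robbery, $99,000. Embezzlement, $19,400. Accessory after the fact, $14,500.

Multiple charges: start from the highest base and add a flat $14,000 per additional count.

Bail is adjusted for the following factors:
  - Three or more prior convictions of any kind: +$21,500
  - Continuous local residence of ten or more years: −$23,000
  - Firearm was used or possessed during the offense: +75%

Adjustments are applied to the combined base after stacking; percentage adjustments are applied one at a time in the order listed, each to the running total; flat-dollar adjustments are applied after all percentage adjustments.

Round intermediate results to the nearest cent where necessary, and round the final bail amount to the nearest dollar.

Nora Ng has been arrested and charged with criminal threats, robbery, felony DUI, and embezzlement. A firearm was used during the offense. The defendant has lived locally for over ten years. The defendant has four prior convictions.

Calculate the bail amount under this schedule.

$245,250

Base amounts from the schedule: criminal threats $23,500; robbery $99,000; felony DUI $85,000; embezzlement $19,400.
Stacking rule: highest base plus $14,000 per additional charge. Highest is robbery at $99,000; 3 additional charges → +$42,000. Combined base = $141,000.
Firearm was used or possessed during the offense (+75%): $141,000 × 1.75 = $246,750.
Three or more prior convictions of any kind (+$21,500 flat): $246,750 + $21,500 = $268,250.
Continuous local residence of ten or more years (−$23,000 flat): $268,250 − $23,000 = $245,250.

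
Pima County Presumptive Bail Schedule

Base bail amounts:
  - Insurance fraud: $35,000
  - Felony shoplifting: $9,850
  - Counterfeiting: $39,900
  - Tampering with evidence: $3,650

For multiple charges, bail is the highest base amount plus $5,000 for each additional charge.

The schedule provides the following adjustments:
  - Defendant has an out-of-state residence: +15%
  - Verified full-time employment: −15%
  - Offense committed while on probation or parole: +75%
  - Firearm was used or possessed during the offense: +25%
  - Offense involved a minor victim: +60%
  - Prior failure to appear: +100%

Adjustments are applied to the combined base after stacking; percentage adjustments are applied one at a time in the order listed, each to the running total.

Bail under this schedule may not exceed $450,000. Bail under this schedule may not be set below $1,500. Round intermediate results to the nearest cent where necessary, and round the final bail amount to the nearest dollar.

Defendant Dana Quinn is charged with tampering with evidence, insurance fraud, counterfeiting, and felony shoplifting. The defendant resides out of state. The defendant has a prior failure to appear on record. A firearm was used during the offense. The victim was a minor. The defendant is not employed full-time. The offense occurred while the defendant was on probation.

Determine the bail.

Base amounts from the schedule: tampering with evidence $3,650; insurance fraud $35,000; counterfeiting $39,900; felony shoplifting $9,850.
Stacking rule: highest base plus $5,000 per additional charge. Highest is counterfeiting at $39,900; 3 additional charges → +$15,000. Combined base = $54,900.
Defendant has an out-of-state residence (+15%): $54,900 × 1.15 = $63,135.
Offense committed while on probation or parole (+75%): $63,135 × 1.75 = $110,486.25.
Firearm was used or possessed during the offense (+25%): $110,486.25 × 1.25 = $138,107.81.
Offense involved a minor victim (+60%): $138,107.81 × 1.6 = $220,972.50.
Prior failure to appear (+100%): $220,972.50 × 2 = $441,945.
$441,945 is within the $450,000 maximum.
$441,945 is at or above the $1,500 minimum.

$441,945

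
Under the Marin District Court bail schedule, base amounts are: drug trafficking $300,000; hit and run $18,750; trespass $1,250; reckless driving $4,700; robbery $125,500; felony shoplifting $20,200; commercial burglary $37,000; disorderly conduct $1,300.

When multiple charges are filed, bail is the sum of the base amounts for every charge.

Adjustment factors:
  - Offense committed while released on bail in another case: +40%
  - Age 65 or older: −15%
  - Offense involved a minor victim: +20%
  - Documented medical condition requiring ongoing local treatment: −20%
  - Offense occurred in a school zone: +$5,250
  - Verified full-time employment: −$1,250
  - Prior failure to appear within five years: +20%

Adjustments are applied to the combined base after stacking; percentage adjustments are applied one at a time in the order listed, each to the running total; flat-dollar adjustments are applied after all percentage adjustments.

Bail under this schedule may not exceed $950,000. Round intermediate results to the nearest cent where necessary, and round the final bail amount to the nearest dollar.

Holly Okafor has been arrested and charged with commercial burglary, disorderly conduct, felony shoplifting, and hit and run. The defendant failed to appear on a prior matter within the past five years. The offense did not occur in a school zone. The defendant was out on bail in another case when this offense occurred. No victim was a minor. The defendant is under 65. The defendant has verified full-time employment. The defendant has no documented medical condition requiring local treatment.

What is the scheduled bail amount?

$128,530

Base amounts from the schedule: commercial burglary $37,000; disorderly conduct $1,300; felony shoplifting $20,200; hit and run $18,750.
Stacking rule: sum of all bases. $37,000 + $1,300 + $20,200 + $18,750 = $77,250.
Offense committed while released on bail in another case (+40%): $77,250 × 1.4 = $108,150.
Prior failure to appear within five years (+20%): $108,150 × 1.2 = $129,780.
Verified full-time employment (−$1,250 flat): $129,780 − $1,250 = $128,530.
$128,530 is within the $950,000 maximum.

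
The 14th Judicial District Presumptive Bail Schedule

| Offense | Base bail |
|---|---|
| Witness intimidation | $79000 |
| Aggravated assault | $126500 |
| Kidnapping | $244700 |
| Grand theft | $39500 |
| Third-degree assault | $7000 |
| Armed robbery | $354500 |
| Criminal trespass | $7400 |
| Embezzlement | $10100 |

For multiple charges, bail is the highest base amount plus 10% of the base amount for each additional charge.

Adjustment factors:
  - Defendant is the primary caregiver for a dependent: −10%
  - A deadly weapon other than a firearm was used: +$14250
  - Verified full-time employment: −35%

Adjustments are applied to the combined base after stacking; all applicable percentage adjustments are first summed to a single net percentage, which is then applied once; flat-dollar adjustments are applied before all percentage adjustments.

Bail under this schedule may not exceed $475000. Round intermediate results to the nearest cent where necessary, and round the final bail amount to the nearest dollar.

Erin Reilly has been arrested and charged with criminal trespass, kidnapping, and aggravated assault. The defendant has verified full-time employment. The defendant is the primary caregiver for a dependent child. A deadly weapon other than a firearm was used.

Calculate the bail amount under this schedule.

$149787

Base amounts from the schedule: criminal trespass $7400; kidnapping $244700; aggravated assault $126500.
Stacking rule: highest base plus 10% of each additional charge. Highest is kidnapping at $244700. Additional: $7400 × 10% = $740; $126500 × 10% = $12650. Combined base = $244700 + $13390 = $258090.
A deadly weapon other than a firearm was used (+$14250 flat): $258090 + $14250 = $272340.
Net percentage adjustment: −10% −35% = −45%. $272340 × 0.55 = $149787.
$149787 is within the $475000 maximum.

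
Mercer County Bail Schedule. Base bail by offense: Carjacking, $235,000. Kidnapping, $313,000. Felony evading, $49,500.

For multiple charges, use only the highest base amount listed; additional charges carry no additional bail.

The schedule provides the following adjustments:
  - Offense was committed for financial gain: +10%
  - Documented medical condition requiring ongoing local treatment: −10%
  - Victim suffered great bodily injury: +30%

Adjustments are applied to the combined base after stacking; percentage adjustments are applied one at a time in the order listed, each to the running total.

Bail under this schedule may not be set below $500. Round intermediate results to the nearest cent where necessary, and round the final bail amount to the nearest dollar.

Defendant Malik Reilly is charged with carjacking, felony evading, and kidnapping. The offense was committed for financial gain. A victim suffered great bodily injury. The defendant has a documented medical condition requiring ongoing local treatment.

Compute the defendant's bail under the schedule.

Base amounts from the schedule: carjacking $235,000; felony evading $49,500; kidnapping $313,000.
Stacking rule: use the highest base only. Highest is kidnapping at $313,000. Combined base = $313,000.
Offense was committed for financial gain (+10%): $313,000 × 1.1 = $344,300.
Documented medical condition requiring ongoing local treatment (−10%): $344,300 × 0.9 = $309,870.
Victim suffered great bodily injury (+30%): $309,870 × 1.3 = $402,831.
$402,831 is at or above the $500 minimum.

$402,831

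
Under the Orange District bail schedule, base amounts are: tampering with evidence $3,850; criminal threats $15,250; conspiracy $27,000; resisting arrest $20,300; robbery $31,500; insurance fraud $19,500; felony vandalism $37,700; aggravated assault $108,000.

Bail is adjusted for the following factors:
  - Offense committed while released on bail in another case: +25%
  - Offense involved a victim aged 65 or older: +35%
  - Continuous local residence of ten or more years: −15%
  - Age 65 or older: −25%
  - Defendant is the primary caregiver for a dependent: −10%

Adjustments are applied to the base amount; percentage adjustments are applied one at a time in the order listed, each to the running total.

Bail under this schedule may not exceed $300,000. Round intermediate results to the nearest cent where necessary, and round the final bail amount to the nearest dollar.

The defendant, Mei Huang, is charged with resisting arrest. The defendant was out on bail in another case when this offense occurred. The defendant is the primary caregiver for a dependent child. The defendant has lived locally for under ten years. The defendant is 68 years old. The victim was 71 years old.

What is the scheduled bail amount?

Base amounts from the schedule: resisting arrest $20,300.
Single charge. Combined base = $20,300.
Offense committed while released on bail in another case (+25%): $20,300 × 1.25 = $25,375.
Offense involved a victim aged 65 or older (+35%): $25,375 × 1.35 = $34,256.25.
Age 65 or older (−25%): $34,256.25 × 0.75 = $25,692.19.
Defendant is the primary caregiver for a dependent (−10%): $25,692.19 × 0.9 = $23,122.97.
$23,122.97 is within the $300,000 maximum.
Rounded to the nearest dollar: $23,123.

$23,123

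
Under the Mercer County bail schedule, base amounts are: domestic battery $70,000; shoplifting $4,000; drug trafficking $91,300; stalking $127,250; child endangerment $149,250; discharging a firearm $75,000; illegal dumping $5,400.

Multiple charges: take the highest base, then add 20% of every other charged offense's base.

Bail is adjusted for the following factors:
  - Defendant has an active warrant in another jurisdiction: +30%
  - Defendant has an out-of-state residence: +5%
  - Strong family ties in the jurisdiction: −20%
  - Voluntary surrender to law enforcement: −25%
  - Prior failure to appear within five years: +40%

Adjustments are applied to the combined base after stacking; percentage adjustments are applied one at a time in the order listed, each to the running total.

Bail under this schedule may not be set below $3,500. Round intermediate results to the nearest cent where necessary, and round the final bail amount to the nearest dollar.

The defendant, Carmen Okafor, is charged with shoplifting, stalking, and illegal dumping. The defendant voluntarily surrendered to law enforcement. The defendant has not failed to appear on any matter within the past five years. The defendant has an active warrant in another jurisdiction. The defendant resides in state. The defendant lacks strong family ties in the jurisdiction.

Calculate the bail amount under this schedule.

Base amounts from the schedule: shoplifting $4,000; stalking $127,250; illegal dumping $5,400.
Stacking rule: highest base plus 20% of each additional charge. Highest is stalking at $127,250. Additional: $4,000 × 20% = $800; $5,400 × 20% = $1,080. Combined base = $127,250 + $1,880 = $129,130.
Defendant has an active warrant in another jurisdiction (+30%): $129,130 × 1.3 = $167,869.
Voluntary surrender to law enforcement (−25%): $167,869 × 0.75 = $125,901.75.
$125,901.75 is at or above the $3,500 minimum.
Rounded to the nearest dollar: $125,902.

$125,902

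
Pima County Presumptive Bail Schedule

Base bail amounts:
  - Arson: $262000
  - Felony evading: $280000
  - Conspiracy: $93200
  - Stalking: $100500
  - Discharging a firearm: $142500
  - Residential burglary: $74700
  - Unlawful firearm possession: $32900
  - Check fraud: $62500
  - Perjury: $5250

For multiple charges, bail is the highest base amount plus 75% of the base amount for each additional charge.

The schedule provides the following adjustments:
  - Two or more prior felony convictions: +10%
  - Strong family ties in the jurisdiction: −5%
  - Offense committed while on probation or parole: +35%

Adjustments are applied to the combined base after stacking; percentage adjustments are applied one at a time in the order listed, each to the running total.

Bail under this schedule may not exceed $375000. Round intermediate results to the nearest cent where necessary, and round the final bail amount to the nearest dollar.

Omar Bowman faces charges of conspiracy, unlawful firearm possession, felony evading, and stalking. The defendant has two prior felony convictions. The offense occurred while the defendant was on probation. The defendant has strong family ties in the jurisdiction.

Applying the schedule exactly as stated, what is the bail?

$375000

Base amounts from the schedule: conspiracy $93200; unlawful firearm possession $32900; felony evading $280000; stalking $100500.
Stacking rule: highest base plus 75% of each additional charge. Highest is felony evading at $280000. Additional: $93200 × 75% = $69900; $32900 × 75% = $24675; $100500 × 75% = $75375. Combined base = $280000 + $169950 = $449950.
Two or more prior felony convictions (+10%): $449950 × 1.1 = $494945.
Strong family ties in the jurisdiction (−5%): $494945 × 0.95 = $470197.75.
Offense committed while on probation or parole (+35%): $470197.75 × 1.35 = $634766.96.
Result $634766.96 exceeds the maximum of $375000; bail is capped at $375000.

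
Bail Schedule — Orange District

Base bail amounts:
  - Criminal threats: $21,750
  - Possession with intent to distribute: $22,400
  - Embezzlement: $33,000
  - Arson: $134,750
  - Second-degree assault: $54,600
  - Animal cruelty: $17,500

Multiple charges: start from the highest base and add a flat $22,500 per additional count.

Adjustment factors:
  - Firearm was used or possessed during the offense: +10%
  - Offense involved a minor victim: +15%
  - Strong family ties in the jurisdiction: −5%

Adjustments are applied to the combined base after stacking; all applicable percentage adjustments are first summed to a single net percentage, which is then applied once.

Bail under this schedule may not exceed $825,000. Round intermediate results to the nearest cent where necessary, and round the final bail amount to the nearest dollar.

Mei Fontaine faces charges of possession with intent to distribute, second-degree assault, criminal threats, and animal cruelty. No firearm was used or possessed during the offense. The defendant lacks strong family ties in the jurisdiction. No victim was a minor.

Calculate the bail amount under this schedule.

$122,100

Base amounts from the schedule: possession with intent to distribute $22,400; second-degree assault $54,600; criminal threats $21,750; animal cruelty $17,500.
Stacking rule: highest base plus $22,500 per additional charge. Highest is second-degree assault at $54,600; 3 additional charges → +$67,500. Combined base = $122,100.
No adjustment factors apply to this defendant.
$122,100 is within the $825,000 maximum.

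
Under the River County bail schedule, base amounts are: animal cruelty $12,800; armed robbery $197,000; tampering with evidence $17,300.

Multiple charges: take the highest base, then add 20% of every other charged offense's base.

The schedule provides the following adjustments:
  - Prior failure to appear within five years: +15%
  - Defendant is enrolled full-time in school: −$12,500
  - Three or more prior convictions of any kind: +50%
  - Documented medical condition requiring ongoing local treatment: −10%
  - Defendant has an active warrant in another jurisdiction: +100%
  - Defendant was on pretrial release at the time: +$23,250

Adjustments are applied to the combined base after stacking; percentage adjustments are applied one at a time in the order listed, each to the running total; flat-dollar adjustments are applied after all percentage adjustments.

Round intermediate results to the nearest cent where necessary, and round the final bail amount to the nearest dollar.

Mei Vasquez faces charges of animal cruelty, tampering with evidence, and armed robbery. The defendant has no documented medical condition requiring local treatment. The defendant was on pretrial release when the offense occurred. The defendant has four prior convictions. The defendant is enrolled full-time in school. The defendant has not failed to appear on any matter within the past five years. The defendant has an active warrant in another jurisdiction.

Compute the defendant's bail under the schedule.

Base amounts from the schedule: animal cruelty $12,800; tampering with evidence $17,300; armed robbery $197,000.
Stacking rule: highest base plus 20% of each additional charge. Highest is armed robbery at $197,000. Additional: $12,800 × 20% = $2,560; $17,300 × 20% = $3,460. Combined base = $197,000 + $6,020 = $203,020.
Three or more prior convictions of any kind (+50%): $203,020 × 1.5 = $304,530.
Defendant has an active warrant in another jurisdiction (+100%): $304,530 × 2 = $609,060.
Defendant is enrolled full-time in school (−$12,500 flat): $609,060 − $12,500 = $596,560.
Defendant was on pretrial release at the time (+$23,250 flat): $596,560 + $23,250 = $619,810.

$619,810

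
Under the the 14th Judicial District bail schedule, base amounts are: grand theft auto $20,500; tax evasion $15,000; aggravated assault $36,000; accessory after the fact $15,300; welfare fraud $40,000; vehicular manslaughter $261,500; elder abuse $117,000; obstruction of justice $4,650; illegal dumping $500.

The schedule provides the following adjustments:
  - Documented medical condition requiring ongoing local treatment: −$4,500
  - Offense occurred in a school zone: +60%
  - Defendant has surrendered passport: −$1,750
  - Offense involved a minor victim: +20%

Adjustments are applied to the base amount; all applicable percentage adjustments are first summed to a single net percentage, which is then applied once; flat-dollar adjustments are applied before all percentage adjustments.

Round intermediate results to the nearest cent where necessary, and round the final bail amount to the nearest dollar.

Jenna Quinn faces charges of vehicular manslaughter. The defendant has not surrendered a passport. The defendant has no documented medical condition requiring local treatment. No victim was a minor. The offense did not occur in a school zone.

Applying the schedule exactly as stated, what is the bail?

$261,500

Base amounts from the schedule: vehicular manslaughter $261,500.
Single charge. Combined base = $261,500.
No adjustment factors apply to this defendant.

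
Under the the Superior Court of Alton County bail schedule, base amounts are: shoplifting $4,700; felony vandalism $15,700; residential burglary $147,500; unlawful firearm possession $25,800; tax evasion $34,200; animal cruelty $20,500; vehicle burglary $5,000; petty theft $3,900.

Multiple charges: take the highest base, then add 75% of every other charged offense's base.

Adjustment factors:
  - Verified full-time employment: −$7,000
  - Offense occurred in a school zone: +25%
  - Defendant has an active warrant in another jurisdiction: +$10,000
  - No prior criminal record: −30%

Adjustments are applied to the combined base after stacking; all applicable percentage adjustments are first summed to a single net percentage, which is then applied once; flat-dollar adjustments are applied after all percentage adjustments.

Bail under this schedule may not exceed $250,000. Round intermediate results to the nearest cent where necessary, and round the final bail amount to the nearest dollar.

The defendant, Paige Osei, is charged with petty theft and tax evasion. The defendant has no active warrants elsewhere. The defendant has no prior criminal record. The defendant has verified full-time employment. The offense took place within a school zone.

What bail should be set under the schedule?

Base amounts from the schedule: petty theft $3,900; tax evasion $34,200.
Stacking rule: highest base plus 75% of each additional charge. Highest is tax evasion at $34,200. Additional: $3,900 × 75% = $2,925. Combined base = $34,200 + $2,925 = $37,125.
Net percentage adjustment: +25% −30% = −5%. $37,125 × 0.95 = $35,268.75.
Verified full-time employment (−$7,000 flat): $35,268.75 − $7,000 = $28,268.75.
$28,268.75 is within the $250,000 maximum.
Rounded to the nearest dollar: $28,269.

$28,269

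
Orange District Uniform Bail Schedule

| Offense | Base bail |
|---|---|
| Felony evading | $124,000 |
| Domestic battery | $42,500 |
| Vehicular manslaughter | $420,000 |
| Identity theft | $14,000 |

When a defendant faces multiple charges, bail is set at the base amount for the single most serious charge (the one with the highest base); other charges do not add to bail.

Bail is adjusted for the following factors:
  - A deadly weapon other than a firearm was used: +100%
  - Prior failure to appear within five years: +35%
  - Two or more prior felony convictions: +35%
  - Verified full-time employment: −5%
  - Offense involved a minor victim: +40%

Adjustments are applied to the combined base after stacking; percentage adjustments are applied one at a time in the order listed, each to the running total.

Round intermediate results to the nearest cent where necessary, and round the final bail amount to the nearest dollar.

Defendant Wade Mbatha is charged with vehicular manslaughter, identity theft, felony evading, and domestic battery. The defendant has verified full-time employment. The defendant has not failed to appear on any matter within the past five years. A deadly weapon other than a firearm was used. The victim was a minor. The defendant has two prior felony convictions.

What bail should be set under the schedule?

Base amounts from the schedule: vehicular manslaughter $420,000; identity theft $14,000; felony evading $124,000; domestic battery $42,500.
Stacking rule: use the highest base only. Highest is vehicular manslaughter at $420,000. Combined base = $420,000.
A deadly weapon other than a firearm was used (+100%): $420,000 × 2 = $840,000.
Two or more prior felony convictions (+35%): $840,000 × 1.35 = $1,134,000.
Verified full-time employment (−5%): $1,134,000 × 0.95 = $1,077,300.
Offense involved a minor victim (+40%): $1,077,300 × 1.4 = $1,508,220.

$1,508,220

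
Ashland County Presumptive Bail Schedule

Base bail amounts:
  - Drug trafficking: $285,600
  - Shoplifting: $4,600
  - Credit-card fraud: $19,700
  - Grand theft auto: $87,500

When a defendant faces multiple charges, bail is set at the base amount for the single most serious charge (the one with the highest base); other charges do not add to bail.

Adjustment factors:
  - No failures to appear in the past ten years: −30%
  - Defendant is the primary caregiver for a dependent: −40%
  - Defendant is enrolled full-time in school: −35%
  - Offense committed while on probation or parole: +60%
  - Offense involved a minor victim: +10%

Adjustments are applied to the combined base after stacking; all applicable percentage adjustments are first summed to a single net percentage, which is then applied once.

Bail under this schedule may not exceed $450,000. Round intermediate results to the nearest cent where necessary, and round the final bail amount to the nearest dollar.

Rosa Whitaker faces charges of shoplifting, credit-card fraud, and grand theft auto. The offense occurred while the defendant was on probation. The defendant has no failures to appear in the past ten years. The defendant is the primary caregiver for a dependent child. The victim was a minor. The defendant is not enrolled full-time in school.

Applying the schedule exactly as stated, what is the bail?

Base amounts from the schedule: shoplifting $4,600; credit-card fraud $19,700; grand theft auto $87,500.
Stacking rule: use the highest base only. Highest is grand theft auto at $87,500. Combined base = $87,500.
Net percentage adjustment: −30% −40% +60% +10% = +0%. $87,500 × 1 = $87,500.
$87,500 is within the $450,000 maximum.

$87,500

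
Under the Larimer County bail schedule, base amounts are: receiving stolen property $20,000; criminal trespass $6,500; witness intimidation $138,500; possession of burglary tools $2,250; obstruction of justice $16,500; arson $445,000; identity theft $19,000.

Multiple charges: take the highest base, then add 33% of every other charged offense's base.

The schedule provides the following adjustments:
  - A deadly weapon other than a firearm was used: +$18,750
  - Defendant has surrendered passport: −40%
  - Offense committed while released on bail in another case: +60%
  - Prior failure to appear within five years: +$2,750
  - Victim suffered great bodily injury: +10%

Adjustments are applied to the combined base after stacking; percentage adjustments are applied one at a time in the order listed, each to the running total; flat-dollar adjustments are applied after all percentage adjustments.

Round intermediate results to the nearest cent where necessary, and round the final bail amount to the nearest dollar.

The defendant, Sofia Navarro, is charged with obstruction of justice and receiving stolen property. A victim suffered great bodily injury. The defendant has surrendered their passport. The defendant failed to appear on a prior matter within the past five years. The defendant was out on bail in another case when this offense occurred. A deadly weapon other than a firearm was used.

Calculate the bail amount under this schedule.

$48,370

Base amounts from the schedule: obstruction of justice $16,500; receiving stolen property $20,000.
Stacking rule: highest base plus 33% of each additional charge. Highest is receiving stolen property at $20,000. Additional: $16,500 × 33% = $5,445. Combined base = $20,000 + $5,445 = $25,445.
Defendant has surrendered passport (−40%): $25,445 × 0.6 = $15,267.
Offense committed while released on bail in another case (+60%): $15,267 × 1.6 = $24,427.20.
Victim suffered great bodily injury (+10%): $24,427.20 × 1.1 = $26,869.92.
A deadly weapon other than a firearm was used (+$18,750 flat): $26,869.92 + $18,750 = $45,619.92.
Prior failure to appear within five years (+$2,750 flat): $45,619.92 + $2,750 = $48,369.92.
Rounded to the nearest dollar: $48,370.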